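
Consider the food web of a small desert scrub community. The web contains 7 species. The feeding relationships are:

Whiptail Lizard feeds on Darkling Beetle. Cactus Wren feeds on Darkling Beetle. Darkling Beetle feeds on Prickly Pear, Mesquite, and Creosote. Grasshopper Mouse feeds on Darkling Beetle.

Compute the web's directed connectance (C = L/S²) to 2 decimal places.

The web has S = 7 species and L = 6 feeding links.
C = L / S² = 6 / 49 = 0.1224 ≈ 0.12.

C = 0.12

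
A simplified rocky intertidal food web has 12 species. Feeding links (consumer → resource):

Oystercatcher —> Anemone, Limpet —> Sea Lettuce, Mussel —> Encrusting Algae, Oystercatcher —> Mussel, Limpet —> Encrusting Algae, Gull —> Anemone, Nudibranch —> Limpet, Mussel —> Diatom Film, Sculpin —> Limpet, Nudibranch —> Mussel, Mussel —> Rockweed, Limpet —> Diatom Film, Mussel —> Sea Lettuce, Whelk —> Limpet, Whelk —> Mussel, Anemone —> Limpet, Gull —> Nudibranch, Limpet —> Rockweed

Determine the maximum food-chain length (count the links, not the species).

One longest chain: Encrusting Algae → Mussel → Nudibranch → Gull.
It has 4 species and 3 links.

3 links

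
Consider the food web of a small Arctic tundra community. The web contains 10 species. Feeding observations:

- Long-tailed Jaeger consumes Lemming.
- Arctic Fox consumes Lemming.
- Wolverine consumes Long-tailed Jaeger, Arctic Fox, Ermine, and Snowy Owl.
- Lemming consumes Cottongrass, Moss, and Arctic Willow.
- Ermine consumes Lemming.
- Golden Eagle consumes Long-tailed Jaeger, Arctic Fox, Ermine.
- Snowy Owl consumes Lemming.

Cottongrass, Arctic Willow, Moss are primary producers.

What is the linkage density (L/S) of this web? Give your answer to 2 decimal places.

L/S = 1.40

There are L = 14 links among S = 10 species.
L/S = 14/10 = 1.4000 ≈ 1.40.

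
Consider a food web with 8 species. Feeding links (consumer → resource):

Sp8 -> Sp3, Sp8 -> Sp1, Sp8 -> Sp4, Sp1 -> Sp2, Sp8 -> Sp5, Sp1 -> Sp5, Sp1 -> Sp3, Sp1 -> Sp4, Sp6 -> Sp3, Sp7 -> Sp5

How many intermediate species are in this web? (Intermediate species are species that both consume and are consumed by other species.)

Intermediate species (has both prey and predators): Sp1.
Count: 1.

1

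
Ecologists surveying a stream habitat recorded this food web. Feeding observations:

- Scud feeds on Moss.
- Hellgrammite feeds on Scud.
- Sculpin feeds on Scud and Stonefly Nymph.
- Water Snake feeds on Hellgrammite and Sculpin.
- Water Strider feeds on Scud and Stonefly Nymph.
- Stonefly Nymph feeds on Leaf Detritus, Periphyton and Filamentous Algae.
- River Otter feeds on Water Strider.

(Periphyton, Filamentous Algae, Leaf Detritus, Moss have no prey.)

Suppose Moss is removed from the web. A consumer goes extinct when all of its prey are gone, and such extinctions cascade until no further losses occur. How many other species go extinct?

2

Remove Moss.
Round 1: Scud (all prey gone) → extinct.
Round 2: Hellgrammite (all prey gone) → extinct.
No further losses. Total secondary extinctions: 2.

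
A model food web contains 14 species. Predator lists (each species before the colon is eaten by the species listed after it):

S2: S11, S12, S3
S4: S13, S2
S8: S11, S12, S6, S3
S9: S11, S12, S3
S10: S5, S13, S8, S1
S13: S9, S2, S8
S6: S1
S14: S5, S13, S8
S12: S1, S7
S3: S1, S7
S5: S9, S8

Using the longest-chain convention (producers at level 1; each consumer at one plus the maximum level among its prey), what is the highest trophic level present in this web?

Producers (level 1): S10, S4, S14.
S10 → S5 → S9 → S12 → S7 gives S7 level 5.
No species has a prey at level 5, so no species reaches level 6.

5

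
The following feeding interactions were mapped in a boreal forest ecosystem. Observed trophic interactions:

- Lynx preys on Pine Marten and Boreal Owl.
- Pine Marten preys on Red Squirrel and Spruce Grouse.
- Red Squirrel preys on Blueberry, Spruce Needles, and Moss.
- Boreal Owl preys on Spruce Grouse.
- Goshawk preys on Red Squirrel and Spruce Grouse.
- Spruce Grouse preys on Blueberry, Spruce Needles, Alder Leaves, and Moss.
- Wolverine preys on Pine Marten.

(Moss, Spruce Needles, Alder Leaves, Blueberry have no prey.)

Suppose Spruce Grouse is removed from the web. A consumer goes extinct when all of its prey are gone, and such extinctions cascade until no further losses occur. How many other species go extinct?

1

Remove Spruce Grouse.
Round 1: Boreal Owl (all prey gone) → extinct.
No further losses. Total secondary extinctions: 1.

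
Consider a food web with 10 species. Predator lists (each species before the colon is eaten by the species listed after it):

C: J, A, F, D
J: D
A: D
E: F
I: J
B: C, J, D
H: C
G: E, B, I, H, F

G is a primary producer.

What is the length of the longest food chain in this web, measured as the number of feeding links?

One longest chain: G → B → C → J → D.
It has 5 species and 4 links.

4 links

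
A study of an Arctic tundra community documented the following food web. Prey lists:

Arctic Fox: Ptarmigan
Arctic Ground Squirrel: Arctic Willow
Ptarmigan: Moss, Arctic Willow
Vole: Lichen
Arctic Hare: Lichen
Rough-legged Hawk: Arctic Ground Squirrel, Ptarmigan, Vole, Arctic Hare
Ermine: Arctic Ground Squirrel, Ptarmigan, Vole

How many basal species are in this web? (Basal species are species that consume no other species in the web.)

Basal species (no prey listed): Moss, Lichen, Arctic Willow.
Count: 3.

3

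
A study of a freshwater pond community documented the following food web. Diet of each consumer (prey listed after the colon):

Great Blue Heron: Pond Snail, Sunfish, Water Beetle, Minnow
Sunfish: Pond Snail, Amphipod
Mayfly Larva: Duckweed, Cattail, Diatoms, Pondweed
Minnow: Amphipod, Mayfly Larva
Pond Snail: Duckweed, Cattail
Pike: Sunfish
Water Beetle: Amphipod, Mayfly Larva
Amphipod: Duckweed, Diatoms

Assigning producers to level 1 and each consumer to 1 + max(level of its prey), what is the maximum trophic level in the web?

4

Producers (level 1): Duckweed, Cattail, Diatoms, Pondweed.
Duckweed → Pond Snail → Sunfish → Pike gives Pike level 4.
No species has a prey at level 4, so no species reaches level 5.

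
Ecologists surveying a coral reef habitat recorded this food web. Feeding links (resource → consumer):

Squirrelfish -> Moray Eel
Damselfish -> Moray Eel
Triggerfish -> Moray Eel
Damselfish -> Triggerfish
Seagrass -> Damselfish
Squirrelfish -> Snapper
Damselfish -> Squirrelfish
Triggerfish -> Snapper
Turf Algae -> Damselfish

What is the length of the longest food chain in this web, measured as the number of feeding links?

One longest chain: Seagrass → Damselfish → Triggerfish → Snapper.
It has 4 species and 3 links.

3 links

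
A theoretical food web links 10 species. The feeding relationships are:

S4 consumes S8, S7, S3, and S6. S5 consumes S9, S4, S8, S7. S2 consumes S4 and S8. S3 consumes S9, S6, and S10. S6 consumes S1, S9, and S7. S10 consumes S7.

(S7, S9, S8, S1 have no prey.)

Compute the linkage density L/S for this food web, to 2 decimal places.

L/S = 1.70

There are L = 17 links among S = 10 species.
L/S = 17/10 = 1.7000 ≈ 1.70.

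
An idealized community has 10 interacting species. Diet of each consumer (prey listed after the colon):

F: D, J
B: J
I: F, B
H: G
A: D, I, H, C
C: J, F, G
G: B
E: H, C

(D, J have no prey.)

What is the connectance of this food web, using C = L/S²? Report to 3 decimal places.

C = 0.160

The web has S = 10 species and L = 16 feeding links.
C = L / S² = 16 / 100 = 0.1600 ≈ 0.160.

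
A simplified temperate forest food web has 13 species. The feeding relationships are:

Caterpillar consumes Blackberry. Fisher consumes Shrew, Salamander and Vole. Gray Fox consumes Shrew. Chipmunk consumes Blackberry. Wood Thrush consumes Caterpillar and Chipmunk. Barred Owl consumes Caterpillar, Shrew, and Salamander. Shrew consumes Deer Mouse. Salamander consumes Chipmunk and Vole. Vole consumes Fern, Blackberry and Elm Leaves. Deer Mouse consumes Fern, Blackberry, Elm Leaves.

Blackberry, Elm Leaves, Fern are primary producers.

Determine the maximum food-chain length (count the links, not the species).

One longest chain: Blackberry → Vole → Salamander → Barred Owl.
It has 4 species and 3 links.

3 links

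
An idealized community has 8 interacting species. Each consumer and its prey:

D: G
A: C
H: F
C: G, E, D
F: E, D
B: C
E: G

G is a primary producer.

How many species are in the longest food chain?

One longest chain: G → E → C → A.
It has 4 species and 3 links.

4 species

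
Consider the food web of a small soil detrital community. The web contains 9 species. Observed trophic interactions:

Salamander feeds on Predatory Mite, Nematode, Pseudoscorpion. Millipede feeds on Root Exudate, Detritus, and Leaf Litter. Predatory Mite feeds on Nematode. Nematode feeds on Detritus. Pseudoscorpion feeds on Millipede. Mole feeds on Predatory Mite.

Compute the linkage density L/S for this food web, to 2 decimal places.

There are L = 10 links among S = 9 species.
L/S = 10/9 = 1.1111 ≈ 1.11.

L/S = 1.11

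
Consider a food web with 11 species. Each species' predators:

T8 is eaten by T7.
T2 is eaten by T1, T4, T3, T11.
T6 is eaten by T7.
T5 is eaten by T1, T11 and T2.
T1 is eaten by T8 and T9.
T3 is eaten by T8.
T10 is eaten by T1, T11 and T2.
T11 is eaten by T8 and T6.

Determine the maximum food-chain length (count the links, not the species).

4 links

One longest chain: T5 → T2 → T11 → T6 → T7.
It has 5 species and 4 links.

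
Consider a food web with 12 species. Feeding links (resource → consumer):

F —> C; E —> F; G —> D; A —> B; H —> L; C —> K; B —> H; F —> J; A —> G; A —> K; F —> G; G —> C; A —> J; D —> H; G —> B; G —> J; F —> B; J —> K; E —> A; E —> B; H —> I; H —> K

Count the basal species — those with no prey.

1

Basal species (no prey listed): E.
Count: 1.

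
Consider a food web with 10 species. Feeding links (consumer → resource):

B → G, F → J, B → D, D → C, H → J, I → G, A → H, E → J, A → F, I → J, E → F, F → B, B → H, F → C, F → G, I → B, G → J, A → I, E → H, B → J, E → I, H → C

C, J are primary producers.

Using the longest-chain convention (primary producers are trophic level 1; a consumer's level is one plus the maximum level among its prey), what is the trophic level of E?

Trophic level 5

C is a producer → level 1.
H eats C (level 1); other prey at levels: J 1 → level 2.
B eats H (level 2); other prey at levels: J 1, G 2, D 2 → level 3.
I eats B (level 3); other prey at levels: J 1, G 2 → level 4.
E eats I (level 4); other prey at levels: J 1, H 2, F 4 → level 5.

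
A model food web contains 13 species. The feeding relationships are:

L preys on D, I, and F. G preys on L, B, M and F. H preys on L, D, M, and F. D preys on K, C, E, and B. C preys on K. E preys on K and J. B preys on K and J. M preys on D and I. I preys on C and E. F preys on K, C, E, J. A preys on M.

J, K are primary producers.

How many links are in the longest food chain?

One longest chain: K → C → I → M → A.
It has 5 species and 4 links.

4 links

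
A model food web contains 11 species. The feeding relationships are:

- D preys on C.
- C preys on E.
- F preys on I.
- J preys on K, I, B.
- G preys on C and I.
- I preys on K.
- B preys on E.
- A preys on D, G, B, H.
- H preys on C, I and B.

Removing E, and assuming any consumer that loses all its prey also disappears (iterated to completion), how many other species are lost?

Remove E.
Round 1: B (all prey gone), C (all prey gone) → extinct.
Round 2: D (all prey gone) → extinct.
No further losses. Total secondary extinctions: 3.

3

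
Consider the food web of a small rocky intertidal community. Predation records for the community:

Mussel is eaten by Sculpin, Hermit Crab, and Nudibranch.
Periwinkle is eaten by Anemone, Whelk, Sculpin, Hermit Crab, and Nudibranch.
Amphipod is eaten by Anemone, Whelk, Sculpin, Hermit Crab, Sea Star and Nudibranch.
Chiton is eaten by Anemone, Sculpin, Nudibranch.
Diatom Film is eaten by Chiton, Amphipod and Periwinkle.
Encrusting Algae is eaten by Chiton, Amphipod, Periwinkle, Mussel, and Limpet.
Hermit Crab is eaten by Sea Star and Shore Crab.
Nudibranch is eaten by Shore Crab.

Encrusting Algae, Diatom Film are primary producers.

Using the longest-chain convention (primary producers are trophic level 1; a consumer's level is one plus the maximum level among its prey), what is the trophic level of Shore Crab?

Trophic level 4

Encrusting Algae is a producer → level 1.
Periwinkle eats Encrusting Algae (level 1); other prey at levels: Diatom Film 1 → level 2.
Hermit Crab eats Periwinkle (level 2); other prey at levels: Mussel 2, Amphipod 2 → level 3.
Shore Crab eats Hermit Crab (level 3); other prey at levels: Nudibranch 3 → level 4.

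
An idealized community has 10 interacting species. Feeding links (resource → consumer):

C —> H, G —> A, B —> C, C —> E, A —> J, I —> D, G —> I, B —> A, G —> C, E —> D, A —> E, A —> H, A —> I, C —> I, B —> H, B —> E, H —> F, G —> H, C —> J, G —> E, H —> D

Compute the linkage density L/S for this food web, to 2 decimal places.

There are L = 21 links among S = 10 species.
L/S = 21/10 = 2.1000 ≈ 2.10.

L/S = 2.10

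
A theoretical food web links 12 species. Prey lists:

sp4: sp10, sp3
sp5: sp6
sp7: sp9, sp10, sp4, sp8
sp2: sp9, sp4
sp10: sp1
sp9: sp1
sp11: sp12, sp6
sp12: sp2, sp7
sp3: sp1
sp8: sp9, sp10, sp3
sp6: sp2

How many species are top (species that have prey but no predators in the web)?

2

Top species (has prey, but nothing eats it): sp5, sp11.
Count: 2.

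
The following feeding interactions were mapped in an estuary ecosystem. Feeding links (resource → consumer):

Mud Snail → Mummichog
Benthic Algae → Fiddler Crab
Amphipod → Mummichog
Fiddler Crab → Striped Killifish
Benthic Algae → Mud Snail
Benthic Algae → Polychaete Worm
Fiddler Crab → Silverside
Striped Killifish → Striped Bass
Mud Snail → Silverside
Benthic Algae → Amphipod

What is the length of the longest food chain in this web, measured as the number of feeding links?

3 links

One longest chain: Benthic Algae → Fiddler Crab → Striped Killifish → Striped Bass.
It has 4 species and 3 links.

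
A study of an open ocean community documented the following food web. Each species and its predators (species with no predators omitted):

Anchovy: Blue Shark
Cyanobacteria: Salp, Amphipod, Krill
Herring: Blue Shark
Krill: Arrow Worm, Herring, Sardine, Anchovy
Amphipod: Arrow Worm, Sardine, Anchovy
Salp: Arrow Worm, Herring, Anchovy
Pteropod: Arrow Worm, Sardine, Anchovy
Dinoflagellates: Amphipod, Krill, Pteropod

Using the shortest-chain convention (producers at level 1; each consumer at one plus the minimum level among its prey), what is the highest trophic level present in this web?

4

Producers (level 1): Cyanobacteria, Dinoflagellates.
Following each consumer down to its lowest-level prey: Cyanobacteria → Salp → Anchovy → Blue Shark (levels 1 through 4).
All prey of Blue Shark (Anchovy 3, Herring 3) are at level 3 or above, so Blue Shark is at level 1 + 3 = 4.
Every consumer has at least one prey at level 3 or below, so none exceeds level 4.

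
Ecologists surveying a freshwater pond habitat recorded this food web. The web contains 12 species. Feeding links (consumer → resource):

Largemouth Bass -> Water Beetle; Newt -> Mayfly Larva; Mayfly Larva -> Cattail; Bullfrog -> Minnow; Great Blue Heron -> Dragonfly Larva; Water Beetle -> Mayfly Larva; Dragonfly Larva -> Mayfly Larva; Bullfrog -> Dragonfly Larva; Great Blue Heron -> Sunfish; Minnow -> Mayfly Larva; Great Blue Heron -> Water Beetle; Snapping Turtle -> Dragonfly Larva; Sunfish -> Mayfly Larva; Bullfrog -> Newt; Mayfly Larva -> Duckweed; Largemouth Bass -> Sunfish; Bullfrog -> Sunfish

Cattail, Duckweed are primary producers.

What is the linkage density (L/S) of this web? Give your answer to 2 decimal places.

There are L = 17 links among S = 12 species.
L/S = 17/12 = 1.4167 ≈ 1.42.

L/S = 1.42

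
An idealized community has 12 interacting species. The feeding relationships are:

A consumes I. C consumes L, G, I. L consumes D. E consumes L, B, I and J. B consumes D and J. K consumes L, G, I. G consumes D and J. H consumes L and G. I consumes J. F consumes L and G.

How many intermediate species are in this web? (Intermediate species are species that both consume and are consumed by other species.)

Intermediate species (has both prey and predators): G, L, I, B.
Count: 4.

4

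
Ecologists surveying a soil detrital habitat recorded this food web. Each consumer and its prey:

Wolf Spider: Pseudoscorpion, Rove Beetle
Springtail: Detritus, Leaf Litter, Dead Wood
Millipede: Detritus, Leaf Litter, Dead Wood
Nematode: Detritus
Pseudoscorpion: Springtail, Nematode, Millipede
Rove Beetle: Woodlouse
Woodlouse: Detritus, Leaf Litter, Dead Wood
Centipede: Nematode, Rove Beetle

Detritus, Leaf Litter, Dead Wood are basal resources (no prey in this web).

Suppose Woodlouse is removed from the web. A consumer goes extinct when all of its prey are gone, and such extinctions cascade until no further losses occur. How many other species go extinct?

1

Remove Woodlouse.
Round 1: Rove Beetle (all prey gone) → extinct.
No further losses. Total secondary extinctions: 1.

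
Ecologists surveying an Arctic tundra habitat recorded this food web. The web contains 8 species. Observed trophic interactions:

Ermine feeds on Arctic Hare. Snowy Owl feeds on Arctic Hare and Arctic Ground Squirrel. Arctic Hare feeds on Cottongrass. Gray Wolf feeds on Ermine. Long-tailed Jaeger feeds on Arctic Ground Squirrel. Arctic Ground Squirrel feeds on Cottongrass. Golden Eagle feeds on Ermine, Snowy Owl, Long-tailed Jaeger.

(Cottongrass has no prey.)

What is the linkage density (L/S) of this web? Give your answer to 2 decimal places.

L/S = 1.25

There are L = 10 links among S = 8 species.
L/S = 10/8 = 1.2500 ≈ 1.25.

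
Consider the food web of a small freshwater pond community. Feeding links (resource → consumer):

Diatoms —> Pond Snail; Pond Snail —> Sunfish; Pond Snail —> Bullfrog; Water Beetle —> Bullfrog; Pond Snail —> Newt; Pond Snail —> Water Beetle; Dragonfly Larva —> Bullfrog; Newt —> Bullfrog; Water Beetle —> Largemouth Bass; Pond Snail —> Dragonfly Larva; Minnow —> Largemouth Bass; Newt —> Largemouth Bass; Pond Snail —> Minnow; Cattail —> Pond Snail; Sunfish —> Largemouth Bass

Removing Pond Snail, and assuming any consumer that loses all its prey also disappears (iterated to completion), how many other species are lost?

Remove Pond Snail.
Round 1: Minnow (all prey gone), Newt (all prey gone), Sunfish (all prey gone), Water Beetle (all prey gone), Dragonfly Larva (all prey gone) → extinct.
Round 2: Largemouth Bass (all prey gone), Bullfrog (all prey gone) → extinct.
No further losses. Total secondary extinctions: 7.

7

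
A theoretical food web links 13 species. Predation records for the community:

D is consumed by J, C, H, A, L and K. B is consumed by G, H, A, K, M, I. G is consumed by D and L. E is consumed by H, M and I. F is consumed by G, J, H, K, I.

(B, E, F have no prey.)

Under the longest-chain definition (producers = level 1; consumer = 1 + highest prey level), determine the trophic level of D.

B is a producer → level 1.
G eats B (level 1); other prey at levels: F 1 → level 2.
D eats G → level 3.

Trophic level 3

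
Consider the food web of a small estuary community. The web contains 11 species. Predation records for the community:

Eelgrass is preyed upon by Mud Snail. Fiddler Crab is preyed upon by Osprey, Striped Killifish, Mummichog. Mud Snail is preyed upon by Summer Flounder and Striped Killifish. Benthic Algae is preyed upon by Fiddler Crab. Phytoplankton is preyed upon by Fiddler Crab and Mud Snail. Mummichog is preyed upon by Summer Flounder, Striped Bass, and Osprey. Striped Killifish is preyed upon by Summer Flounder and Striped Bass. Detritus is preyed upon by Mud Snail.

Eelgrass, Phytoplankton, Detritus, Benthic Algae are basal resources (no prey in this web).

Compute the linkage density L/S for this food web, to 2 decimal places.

There are L = 15 links among S = 11 species.
L/S = 15/11 = 1.3636 ≈ 1.36.

L/S = 1.36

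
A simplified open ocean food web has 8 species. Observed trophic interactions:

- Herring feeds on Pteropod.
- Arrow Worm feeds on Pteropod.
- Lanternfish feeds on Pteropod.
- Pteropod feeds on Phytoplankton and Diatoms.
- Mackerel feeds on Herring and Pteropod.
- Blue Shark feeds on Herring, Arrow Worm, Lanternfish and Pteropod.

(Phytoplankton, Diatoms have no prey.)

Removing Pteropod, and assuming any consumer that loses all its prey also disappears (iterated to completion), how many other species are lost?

Remove Pteropod.
Round 1: Arrow Worm (all prey gone), Herring (all prey gone), Lanternfish (all prey gone) → extinct.
Round 2: Mackerel (all prey gone), Blue Shark (all prey gone) → extinct.
No further losses. Total secondary extinctions: 5.

5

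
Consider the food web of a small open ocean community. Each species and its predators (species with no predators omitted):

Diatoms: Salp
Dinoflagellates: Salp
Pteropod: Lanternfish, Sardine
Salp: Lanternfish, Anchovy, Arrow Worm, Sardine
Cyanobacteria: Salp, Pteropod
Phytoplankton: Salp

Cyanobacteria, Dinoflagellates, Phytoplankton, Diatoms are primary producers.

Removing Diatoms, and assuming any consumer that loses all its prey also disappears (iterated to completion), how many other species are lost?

Remove Diatoms.
Every predator of it retains at least one other prey: Salp still has Cyanobacteria, Dinoflagellates, Phytoplankton.
No consumer loses all prey, so no secondary extinctions occur.

0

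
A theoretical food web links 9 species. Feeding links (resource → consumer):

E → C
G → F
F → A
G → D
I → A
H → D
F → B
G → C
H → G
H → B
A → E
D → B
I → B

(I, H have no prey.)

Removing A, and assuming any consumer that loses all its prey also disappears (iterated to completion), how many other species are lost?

Remove A.
Round 1: E (all prey gone) → extinct.
No further losses. Total secondary extinctions: 1.

1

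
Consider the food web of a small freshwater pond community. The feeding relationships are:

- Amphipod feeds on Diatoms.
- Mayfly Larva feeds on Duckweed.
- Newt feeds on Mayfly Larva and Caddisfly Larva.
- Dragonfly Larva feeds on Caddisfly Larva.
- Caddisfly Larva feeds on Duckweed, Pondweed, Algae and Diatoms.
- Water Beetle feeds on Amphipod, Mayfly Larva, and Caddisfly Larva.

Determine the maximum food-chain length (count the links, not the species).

One longest chain: Diatoms → Caddisfly Larva → Dragonfly Larva.
It has 3 species and 2 links.

2 links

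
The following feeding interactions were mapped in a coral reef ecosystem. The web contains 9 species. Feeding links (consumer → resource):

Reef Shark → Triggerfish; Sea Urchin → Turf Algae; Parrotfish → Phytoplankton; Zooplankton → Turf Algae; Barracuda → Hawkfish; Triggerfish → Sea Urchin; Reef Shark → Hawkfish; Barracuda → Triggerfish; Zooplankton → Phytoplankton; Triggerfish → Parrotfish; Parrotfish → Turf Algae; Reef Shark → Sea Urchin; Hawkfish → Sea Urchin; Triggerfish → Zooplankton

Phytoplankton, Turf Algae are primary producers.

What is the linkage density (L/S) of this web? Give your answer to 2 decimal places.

L/S = 1.56

There are L = 14 links among S = 9 species.
L/S = 14/9 = 1.5556 ≈ 1.56.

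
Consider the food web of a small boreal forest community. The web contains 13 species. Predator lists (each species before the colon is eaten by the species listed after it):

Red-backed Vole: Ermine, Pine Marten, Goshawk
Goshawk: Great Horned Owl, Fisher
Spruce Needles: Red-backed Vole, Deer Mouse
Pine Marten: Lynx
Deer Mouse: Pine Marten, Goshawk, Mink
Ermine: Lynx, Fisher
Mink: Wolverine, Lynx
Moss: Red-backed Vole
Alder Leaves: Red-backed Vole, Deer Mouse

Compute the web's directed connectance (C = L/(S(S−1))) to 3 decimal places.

The web has S = 13 species and L = 18 feeding links.
C = L / (S(S−1)) = 18 / 156 = 0.1154 ≈ 0.115.

C = 0.115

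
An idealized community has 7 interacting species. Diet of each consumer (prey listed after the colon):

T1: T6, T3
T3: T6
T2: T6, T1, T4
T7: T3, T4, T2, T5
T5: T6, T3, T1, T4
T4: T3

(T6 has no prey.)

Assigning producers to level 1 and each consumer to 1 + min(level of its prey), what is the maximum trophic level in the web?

Producers (level 1): T6.
Following each consumer down to its lowest-level prey: T6 → T3 → T4 (levels 1 through 3).
All prey of T4 (T3 2) are at level 2 or above, so T4 is at level 1 + 2 = 3.
Every consumer has at least one prey at level 2 or below, so none exceeds level 3.

3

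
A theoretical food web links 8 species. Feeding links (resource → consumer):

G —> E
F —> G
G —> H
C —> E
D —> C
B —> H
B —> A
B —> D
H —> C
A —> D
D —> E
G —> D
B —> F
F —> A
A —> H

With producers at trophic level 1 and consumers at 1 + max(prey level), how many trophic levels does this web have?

6

Producers (level 1): B.
B → F → A → D → C → E gives E level 6.
No species has a prey at level 6, so no species reaches level 7.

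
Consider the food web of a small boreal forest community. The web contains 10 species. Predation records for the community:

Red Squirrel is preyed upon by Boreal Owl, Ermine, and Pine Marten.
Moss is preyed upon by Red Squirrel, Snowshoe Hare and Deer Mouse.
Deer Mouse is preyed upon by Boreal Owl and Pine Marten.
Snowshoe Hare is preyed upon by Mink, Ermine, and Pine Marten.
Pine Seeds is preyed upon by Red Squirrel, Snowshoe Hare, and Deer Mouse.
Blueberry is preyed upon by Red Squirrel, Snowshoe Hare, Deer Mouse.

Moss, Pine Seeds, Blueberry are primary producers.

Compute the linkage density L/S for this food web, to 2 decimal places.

L/S = 1.70

There are L = 17 links among S = 10 species.
L/S = 17/10 = 1.7000 ≈ 1.70.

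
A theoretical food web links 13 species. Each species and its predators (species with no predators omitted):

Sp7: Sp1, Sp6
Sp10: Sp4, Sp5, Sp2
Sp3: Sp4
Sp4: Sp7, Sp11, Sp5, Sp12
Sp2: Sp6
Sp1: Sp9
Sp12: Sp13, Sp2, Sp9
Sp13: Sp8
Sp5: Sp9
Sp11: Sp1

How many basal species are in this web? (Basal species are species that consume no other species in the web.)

2

Basal species (no prey listed): Sp10, Sp3.
Count: 2.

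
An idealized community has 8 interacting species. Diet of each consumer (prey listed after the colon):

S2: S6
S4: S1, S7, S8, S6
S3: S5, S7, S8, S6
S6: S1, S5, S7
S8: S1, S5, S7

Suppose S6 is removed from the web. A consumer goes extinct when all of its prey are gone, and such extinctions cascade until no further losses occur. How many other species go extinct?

Remove S6.
Round 1: S2 (all prey gone) → extinct.
No further losses. Total secondary extinctions: 1.

1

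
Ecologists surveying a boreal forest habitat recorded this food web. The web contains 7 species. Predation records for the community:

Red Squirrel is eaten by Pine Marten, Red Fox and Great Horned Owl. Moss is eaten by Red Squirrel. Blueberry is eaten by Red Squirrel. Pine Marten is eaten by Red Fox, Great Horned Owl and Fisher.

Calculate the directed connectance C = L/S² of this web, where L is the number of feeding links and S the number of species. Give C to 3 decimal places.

C = 0.163

The web has S = 7 species and L = 8 feeding links.
C = L / S² = 8 / 49 = 0.1633 ≈ 0.163.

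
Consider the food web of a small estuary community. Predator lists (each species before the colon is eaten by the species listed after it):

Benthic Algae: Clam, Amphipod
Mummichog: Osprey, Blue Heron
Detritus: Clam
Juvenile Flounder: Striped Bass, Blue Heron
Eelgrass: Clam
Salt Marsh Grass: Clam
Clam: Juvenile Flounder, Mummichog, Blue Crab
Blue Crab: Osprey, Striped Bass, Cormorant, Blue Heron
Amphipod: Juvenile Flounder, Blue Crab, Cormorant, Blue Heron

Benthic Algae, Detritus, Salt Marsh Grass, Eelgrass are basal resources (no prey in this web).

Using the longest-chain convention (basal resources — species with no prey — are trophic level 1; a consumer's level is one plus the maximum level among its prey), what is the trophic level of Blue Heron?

Trophic level 4

Benthic Algae has no prey (basal) → level 1.
Clam eats Benthic Algae (level 1); other prey at levels: Detritus 1, Salt Marsh Grass 1, Eelgrass 1 → level 2.
Blue Crab eats Clam (level 2); other prey at levels: Amphipod 2 → level 3.
Blue Heron eats Blue Crab (level 3); other prey at levels: Amphipod 2, Juvenile Flounder 3, Mummichog 3 → level 4.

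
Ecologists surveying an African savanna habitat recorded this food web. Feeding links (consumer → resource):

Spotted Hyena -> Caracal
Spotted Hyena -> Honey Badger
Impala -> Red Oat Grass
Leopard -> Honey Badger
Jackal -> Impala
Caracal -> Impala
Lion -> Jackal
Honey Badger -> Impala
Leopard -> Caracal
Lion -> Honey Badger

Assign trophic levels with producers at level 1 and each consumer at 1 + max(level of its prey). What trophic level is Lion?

Red Oat Grass is a producer → level 1.
Impala eats Red Oat Grass → level 2.
Honey Badger eats Impala → level 3.
Lion eats Honey Badger (level 3); other prey at levels: Jackal 3 → level 4.

Trophic level 4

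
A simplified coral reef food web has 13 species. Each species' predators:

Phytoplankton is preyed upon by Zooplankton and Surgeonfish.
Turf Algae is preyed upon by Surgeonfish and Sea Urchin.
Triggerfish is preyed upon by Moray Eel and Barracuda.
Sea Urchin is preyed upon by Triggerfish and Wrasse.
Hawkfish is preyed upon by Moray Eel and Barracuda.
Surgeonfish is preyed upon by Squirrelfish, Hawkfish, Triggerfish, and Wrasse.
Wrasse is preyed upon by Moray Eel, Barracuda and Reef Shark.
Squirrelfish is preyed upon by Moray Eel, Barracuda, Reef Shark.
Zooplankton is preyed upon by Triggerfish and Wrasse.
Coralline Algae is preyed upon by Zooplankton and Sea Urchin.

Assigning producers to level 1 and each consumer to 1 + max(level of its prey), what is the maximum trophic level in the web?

Producers (level 1): Phytoplankton, Turf Algae, Coralline Algae.
Phytoplankton → Surgeonfish → Squirrelfish → Barracuda gives Barracuda level 4.
No species has a prey at level 4, so no species reaches level 5.

4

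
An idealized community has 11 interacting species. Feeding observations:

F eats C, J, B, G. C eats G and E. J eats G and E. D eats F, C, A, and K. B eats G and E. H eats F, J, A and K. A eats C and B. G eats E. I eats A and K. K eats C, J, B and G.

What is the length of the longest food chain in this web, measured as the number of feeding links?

One longest chain: E → G → B → A → H.
It has 5 species and 4 links.

4 links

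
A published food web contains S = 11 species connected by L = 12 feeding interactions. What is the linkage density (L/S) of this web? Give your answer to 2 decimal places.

L/S = 1.09

There are L = 12 links among S = 11 species.
L/S = 12/11 = 1.0909 ≈ 1.09.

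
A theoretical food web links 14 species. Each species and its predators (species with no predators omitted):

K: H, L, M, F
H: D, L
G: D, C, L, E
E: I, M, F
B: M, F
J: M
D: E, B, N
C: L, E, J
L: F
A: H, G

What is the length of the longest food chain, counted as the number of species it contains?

5 species

One longest chain: K → H → D → E → I.
It has 5 species and 4 links.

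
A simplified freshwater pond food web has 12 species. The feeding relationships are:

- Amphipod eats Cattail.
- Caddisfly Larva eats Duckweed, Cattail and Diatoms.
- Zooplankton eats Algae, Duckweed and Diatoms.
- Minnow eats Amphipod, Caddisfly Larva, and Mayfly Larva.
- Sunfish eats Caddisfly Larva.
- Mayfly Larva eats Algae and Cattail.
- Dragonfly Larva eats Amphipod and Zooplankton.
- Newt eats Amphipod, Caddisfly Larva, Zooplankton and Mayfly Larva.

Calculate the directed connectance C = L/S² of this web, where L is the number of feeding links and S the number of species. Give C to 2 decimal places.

The web has S = 12 species and L = 19 feeding links.
C = L / S² = 19 / 144 = 0.1319 ≈ 0.13.

C = 0.13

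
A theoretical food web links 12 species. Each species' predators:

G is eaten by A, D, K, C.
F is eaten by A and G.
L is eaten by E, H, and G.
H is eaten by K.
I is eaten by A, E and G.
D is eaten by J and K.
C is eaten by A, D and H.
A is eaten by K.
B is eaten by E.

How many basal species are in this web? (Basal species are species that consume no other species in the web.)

4

Basal species (no prey listed): F, L, B, I.
Count: 4.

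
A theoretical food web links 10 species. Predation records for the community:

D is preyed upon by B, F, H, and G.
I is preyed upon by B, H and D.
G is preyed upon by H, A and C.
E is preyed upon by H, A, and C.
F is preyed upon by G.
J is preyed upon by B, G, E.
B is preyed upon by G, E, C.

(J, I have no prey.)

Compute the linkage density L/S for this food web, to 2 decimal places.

There are L = 20 links among S = 10 species.
L/S = 20/10 = 2.0000 ≈ 2.00.

L/S = 2.00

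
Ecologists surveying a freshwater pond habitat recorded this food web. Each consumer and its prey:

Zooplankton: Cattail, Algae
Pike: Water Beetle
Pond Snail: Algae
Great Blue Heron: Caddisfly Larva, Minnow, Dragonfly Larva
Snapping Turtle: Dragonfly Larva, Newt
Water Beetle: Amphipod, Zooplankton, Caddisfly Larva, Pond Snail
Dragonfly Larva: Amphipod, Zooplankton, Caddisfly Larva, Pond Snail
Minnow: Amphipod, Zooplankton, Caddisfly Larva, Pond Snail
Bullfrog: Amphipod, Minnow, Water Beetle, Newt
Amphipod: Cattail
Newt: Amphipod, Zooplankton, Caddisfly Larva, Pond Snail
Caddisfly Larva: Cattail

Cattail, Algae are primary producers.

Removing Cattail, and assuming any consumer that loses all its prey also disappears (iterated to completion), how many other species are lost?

2

Remove Cattail.
Round 1: Amphipod (all prey gone), Caddisfly Larva (all prey gone) → extinct.
No further losses. Total secondary extinctions: 2.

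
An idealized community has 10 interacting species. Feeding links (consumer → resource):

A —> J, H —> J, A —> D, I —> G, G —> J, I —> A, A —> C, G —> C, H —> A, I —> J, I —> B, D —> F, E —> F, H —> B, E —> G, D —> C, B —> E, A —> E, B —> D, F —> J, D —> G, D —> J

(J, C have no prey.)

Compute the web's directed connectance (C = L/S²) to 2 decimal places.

The web has S = 10 species and L = 22 feeding links.
C = L / S² = 22 / 100 = 0.2200 ≈ 0.22.

C = 0.22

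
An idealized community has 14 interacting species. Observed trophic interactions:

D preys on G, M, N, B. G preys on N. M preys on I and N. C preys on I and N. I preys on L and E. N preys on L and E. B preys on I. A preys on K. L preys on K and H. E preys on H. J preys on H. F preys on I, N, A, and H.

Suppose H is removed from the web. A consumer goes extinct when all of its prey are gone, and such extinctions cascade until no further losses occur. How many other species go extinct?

2

Remove H.
Round 1: E (all prey gone), J (all prey gone) → extinct.
No further losses. Total secondary extinctions: 2.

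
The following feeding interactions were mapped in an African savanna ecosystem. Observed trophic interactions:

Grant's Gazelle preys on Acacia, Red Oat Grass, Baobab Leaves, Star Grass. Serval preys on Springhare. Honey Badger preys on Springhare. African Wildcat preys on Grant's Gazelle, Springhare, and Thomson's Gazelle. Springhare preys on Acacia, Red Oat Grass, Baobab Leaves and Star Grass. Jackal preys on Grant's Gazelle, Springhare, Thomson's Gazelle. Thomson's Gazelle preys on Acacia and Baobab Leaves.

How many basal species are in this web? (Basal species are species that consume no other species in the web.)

Basal species (no prey listed): Red Oat Grass, Baobab Leaves, Star Grass, Acacia.
Count: 4.

4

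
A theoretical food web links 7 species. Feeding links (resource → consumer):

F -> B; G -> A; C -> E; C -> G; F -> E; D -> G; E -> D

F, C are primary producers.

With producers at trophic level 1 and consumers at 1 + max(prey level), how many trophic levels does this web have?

5

Producers (level 1): F, C.
F → E → D → G → A gives A level 5.
No species has a prey at level 5, so no species reaches level 6.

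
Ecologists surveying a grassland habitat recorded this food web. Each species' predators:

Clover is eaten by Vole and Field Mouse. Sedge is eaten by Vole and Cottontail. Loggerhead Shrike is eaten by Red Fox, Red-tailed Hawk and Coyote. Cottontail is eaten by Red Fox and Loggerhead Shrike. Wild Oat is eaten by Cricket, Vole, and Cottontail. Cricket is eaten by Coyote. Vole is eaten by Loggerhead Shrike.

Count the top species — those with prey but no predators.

Top species (has prey, but nothing eats it): Field Mouse, Red-tailed Hawk, Red Fox, Coyote.
Count: 4.

4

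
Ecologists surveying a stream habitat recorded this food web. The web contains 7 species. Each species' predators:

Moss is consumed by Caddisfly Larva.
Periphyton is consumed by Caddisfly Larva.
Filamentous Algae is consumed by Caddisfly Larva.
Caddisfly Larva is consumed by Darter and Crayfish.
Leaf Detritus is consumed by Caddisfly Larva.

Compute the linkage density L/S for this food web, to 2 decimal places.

L/S = 0.86

There are L = 6 links among S = 7 species.
L/S = 6/7 = 0.8571 ≈ 0.86.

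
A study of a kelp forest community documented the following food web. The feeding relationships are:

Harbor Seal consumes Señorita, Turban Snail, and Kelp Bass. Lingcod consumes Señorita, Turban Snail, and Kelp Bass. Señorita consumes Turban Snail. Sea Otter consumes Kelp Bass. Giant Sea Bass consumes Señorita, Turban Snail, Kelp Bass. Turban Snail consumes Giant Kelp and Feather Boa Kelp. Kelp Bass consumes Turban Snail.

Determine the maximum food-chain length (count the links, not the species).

3 links

One longest chain: Giant Kelp → Turban Snail → Señorita → Lingcod.
It has 4 species and 3 links.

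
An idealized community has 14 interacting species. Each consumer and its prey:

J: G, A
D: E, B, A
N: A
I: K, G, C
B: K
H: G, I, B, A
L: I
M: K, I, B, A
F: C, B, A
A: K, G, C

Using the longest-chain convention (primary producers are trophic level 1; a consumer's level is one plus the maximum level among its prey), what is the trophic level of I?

K is a producer → level 1.
I eats K (level 1); other prey at levels: G 1, C 1 → level 2.

Trophic level 2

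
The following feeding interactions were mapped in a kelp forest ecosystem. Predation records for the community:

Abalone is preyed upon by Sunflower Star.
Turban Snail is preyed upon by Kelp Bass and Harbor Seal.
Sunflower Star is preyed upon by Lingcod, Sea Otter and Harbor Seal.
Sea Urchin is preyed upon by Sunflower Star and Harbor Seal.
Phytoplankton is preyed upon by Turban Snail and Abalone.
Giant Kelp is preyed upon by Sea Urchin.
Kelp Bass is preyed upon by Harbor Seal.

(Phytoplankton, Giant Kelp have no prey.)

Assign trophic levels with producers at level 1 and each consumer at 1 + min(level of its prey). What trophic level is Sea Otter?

Trophic level 4

Giant Kelp is a producer → level 1.
Sea Urchin eats Giant Kelp → level 2.
Sunflower Star eats Sea Urchin → level 3.
Sea Otter eats Sunflower Star → level 4.
No prey of Sea Otter is below level 3, so 4 is the minimum.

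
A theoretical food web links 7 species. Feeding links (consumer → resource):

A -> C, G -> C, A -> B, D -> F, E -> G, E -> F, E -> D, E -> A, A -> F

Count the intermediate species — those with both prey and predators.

Intermediate species (has both prey and predators): D, A, G.
Count: 3.

3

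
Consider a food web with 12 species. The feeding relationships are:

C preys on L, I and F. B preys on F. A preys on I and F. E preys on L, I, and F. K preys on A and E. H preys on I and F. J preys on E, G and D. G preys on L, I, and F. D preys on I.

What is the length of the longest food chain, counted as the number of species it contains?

3 species

One longest chain: I → A → K.
It has 3 species and 2 links.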